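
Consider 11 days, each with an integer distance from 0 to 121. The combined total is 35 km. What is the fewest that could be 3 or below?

3

If only k of them are at most 3, the other 11 − k are at least 4, so the total is at least (11 − k)·4 + k·0.
This is ≤ 35, so (11 − k)·4 + 0k ≤ 35, which gives k ≥ 3.
Exactly 3 works: 3 values at 0 and 8 at 4 total 32; raise one of the low values by 3 (still ≤ 3) to hit 35.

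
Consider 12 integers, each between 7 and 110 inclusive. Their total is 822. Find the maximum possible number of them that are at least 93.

With k values at 93 or above and the rest at least 7, the sum is at least 84 + 86k.
Since the sum is 822, we need 86k ≤ 738, i.e. k ≤ 8.
k = 8 is achieved by 8 values at 93 and 4 at 7, total 772; add 50 to one value (staying below 93) to reach 822.

8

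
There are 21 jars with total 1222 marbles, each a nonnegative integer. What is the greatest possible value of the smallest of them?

The 21 values sum to 1222, so their minimum is at most ⌊1222/21⌋ = 58.
Achievable: 17 of them at 58 and 4 at 59 total 1222.

58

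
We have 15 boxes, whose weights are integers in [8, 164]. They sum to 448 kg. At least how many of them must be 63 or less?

Each value above 63 is at least 64, contributing at least 64 − 8 = 56 above the floor 8.
The sum exceeds the floor total 120 by 328, so at most ⌊328/56⌋ = 5 exceed 63, and at least 10 are ≤ 63.
Exactly 10 works: 10 values at 8 and 5 at 64 total 400; raise one of the low values by 48 (still ≤ 63) to hit 448.

10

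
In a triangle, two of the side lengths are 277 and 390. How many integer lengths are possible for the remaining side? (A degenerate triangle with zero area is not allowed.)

553

The triangle inequality gives |277 − 390| < c < 277 + 390, i.e. 113 < c < 667.
So c can be any integer from 114 to 666: 553 values.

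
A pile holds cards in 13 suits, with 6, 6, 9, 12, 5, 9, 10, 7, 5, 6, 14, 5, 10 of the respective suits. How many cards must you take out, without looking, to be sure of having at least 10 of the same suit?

95

In the worst case you take as many as possible of each suit without reaching 10: 6 + 6 + 9 + 9 + 5 + 9 + 9 + 7 + 5 + 6 + 9 + 5 + 9 = 94.
The next one must give 10 of some suit, so 94 + 1 = 95.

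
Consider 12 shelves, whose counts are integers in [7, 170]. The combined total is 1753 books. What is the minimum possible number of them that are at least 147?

Suppose at most 12 − j of them reach 147; then j values are ≤ 146 and the rest ≤ 170.
The total is then ≤ 146·j + 170·(12 − j) = 2040 − 24j. For this to be ≥ 1753 we need j ≤ 11, so at least 12 − 11 = 1 must reach 147.
Exactly 1 works: 1 value at 170 and 11 at 146 total 1776; lower one of the high values by 23 (still ≥ 147) to hit 1753.

1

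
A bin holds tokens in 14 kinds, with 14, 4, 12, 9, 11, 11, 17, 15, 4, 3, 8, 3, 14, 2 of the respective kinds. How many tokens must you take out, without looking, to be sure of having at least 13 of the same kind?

In the worst case you take as many as possible of each kind without reaching 13: 12 + 4 + 12 + 9 + 11 + 11 + 12 + 12 + 4 + 3 + 8 + 3 + 12 + 2 = 115.
The next one must give 13 of some kind, so 115 + 1 = 116.

116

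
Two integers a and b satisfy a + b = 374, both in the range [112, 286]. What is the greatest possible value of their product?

With a + b fixed, ab peaks when the two are closest together.
Taking a = 187 and b = 187 (both in [112, 286]) gives ab = 34969.

34969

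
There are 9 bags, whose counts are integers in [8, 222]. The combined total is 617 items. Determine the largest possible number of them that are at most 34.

7

Each value at 34 or below falls at least 222 − 34 = 188 short of the ceiling 222.
The ceiling total is 9 × 222 = 1998, and we need 617, so at most ⌊(1998 − 617)/188⌋ = 7 can be that low.
k = 7 is achieved by 7 values at 34 and 2 at 222, total 682; lower one of the 222's by 65 (still > 34) to reach 617.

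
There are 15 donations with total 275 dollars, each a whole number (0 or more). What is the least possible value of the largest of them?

Some value must be at least ⌈275/15⌉ = 19, since 15 × 18 = 270 < 275.
Achievable: 5 of them at 19 and 10 at 18 total 275.

19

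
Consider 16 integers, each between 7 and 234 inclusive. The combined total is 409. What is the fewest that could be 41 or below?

Let j be the number exceeding 41. Then the total is ≥ 42·j + 7·(16 − j) = 112 + 35j.
So 35j ≤ 297 and j ≤ 8; hence at least 16 − 8 = 8 are ≤ 41.
Exactly 8 works: 8 values at 7 and 8 at 42 total 392; raise one of the low values by 17 (still ≤ 41) to hit 409.

8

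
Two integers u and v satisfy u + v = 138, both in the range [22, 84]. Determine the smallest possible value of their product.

For a fixed sum, uv is smallest when u and v are as far apart as possible.
The extreme feasible split is u = 54, v = 84, giving uv = 4536.

4536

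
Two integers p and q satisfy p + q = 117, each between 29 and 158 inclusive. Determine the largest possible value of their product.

3422

With p + q fixed, pq peaks when the two are closest together.
Taking p = 58 and q = 59 (both in [29, 158]) gives pq = 3422.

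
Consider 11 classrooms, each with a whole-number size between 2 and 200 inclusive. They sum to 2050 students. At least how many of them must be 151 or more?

Each value short of 151 is at most 150, costing at least 200 − 150 = 50 against the maximum total of 2200.
We can afford to lose at most 2200 − 2050 = 150, so at most ⌊150/50⌋ = 3 fall short, and at least 8 are ≥ 151.
Exactly 8 works: 8 values at 200 and 3 at 150 total 2050.

8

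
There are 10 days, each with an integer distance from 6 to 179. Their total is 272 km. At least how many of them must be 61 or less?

Let j be the number exceeding 61. Then the total is ≥ 62·j + 6·(10 − j) = 60 + 56j.
So 56j ≤ 212 and j ≤ 3; hence at least 10 − 3 = 7 are ≤ 61.
Exactly 7 works: 7 values at 6 and 3 at 62 total 228; raise one of the low values by 44 (still ≤ 61) to hit 272.

7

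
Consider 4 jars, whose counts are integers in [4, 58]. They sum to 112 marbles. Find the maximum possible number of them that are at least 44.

If k of the values are ≥ 44, the total is ≥ 44k + 4(4 − k).
Setting 44k + 4(4 − k) ≤ 112 gives 40k ≤ 96, so k ≤ 2.
k = 2 is achieved by 2 values at 44 and 2 at 4, total 96; add 16 to one value (staying below 44) to reach 112.

2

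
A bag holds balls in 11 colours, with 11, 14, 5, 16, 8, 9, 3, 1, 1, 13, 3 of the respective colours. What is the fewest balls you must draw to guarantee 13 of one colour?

78

In the worst case you take as many as possible of each colour without reaching 13: 11 + 12 + 5 + 12 + 8 + 9 + 3 + 1 + 1 + 12 + 3 = 77.
The next one must give 13 of some colour, so 77 + 1 = 78.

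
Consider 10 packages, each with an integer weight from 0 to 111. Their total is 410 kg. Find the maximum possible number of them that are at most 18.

7

Suppose k of them are at most 18. Those contribute at most 18 each and the rest at most 111 each.
So the total is at most 18k + 111(10 − k) = 1110 − 93k. This must still be ≥ 410, so k ≤ 7.
k = 7 is achieved by 7 values at 18 and 3 at 111, total 459; lower one of the 111's by 49 (still > 18) to reach 410.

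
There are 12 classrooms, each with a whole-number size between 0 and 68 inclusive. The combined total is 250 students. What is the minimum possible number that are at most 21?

1

If only k of them are at most 21, the other 12 − k are at least 22, so the total is at least (12 − k)·22 + k·0.
This is ≤ 250, so (12 − k)·22 + 0k ≤ 250, which gives k ≥ 1.
Exactly 1 works: 1 value at 0 and 11 at 22 total 242; raise one of the low values by 8 (still ≤ 21) to hit 250.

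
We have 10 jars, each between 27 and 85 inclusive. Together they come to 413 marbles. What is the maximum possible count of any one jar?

85

Maximizing one value means minimizing the remaining 9.
The other 9 contribute at least 9 × 27 = 243, leaving at most 413 − 243 = 170.
But each jar is capped at 85, so the maximum is 85.
Achievable: one at 85 and the other 9 totalling 328, which fits since 9 × 27 ≤ 328 ≤ 9 × 85.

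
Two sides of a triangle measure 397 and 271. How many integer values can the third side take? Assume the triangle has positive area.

The triangle inequality gives |397 − 271| < c < 397 + 271, i.e. 126 < c < 668.
So c can be any integer from 127 to 667: 541 values.

541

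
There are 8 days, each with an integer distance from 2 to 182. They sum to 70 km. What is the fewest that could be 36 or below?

7

If only k of them are at most 36, the other 8 − k are at least 37, so the total is at least (8 − k)·37 + k·2.
This is ≤ 70, so (8 − k)·37 + 2k ≤ 70, which gives k ≥ 7.
Exactly 7 works: 7 values at 2 and 1 at 37 total 51; raise one of the low values by 19 (still ≤ 36) to hit 70.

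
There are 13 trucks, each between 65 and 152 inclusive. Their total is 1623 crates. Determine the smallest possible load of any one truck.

65

Minimizing one value means maximizing the remaining 12.
The other 12 can take up 12 × 152 = 1824 ≥ 1623 − 65, so one truck can sit at its floor of 65.
Achievable: one at 65 and the other 12 totalling 1558, which fits since 12 × 65 ≤ 1558 ≤ 12 × 152.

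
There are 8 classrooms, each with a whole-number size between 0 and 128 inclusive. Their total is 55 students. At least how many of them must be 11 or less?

4

Each value above 11 is at least 12, contributing at least 12 − 0 = 12 above the floor 0.
The sum exceeds the floor total 0 by 55, so at most ⌊55/12⌋ = 4 exceed 11, and at least 4 are ≤ 11.
Exactly 4 works: 4 values at 0 and 4 at 12 total 48; raise one of the low values by 7 (still ≤ 11) to hit 55.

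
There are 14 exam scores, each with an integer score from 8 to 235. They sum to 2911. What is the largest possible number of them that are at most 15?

1

Each value at 15 or below falls at least 235 − 15 = 220 short of the ceiling 235.
The ceiling total is 14 × 235 = 3290, and we need 2911, so at most ⌊(3290 − 2911)/220⌋ = 1 can be that low.
k = 1 is achieved by 1 value at 15 and 13 at 235, total 3070; lower one of the 235's by 159 (still > 15) to reach 2911.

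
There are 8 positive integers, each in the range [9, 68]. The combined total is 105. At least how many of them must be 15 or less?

If only k of them are at most 15, the other 8 − k are at least 16, so the total is at least (8 − k)·16 + k·9.
This is ≤ 105, so (8 − k)·16 + 9k ≤ 105, which gives k ≥ 4.
Exactly 4 works: 4 values at 9 and 4 at 16 total 100; raise one of the low values by 5 (still ≤ 15) to hit 105.

4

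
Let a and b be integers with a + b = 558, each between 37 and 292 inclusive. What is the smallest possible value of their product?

77672

Since a + b is fixed, pushing one of them to its bound minimizes the product.
At the endpoint a = 266, b = 558 − 266 = 292, so ab = 266 × 292 = 77672.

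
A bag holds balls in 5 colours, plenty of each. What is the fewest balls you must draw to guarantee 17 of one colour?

In the worst case you draw 16 of each of the 5 colours: 5 × 16 = 80.
One more forces 17 of some colour, so 80 + 1 = 81.

81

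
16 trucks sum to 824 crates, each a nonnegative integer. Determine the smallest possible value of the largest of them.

The 16 values sum to 824, so their maximum is at least ⌈824/16⌉ = 52.
Equality holds with 8 values of 52 and 8 values of 51.

52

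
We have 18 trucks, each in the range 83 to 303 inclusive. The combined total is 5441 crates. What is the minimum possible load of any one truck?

290

To make one truck as small as possible, make the other 17 as large as possible.
The other 17 contribute at most 17 × 303 = 5151, leaving at least 5441 − 5151 = 290.
Since 290 ≥ 83, this is achievable: one at 290 and 17 at 303.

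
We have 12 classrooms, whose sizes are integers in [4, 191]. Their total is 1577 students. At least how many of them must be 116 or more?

3

Each value short of 116 is at most 115, costing at least 191 − 115 = 76 against the maximum total of 2292.
We can afford to lose at most 2292 − 1577 = 715, so at most ⌊715/76⌋ = 9 fall short, and at least 3 are ≥ 116.
Exactly 3 works: 3 values at 191 and 9 at 115 total 1608; lower one of the high values by 31 (still ≥ 116) to hit 1577.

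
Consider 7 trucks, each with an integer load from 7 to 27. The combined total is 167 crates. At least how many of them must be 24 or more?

2

If only k of them are at least 24, the other 7 − k are at most 23, so the total is at most k·27 + (7 − k)·23.
This must reach 167, so k·27 + (7 − k)·23 ≥ 167, giving k ≥ 2.
Exactly 2 works: 2 values at 27 and 5 at 23 total 169; lower one of the high values by 2 (still ≥ 24) to hit 167.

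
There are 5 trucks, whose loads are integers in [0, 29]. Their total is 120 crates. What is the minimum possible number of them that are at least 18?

Suppose at most 5 − j of them reach 18; then j values are ≤ 17 and the rest ≤ 29.
The total is then ≤ 17·j + 29·(5 − j) = 145 − 12j. For this to be ≥ 120 we need j ≤ 2, so at least 5 − 2 = 3 must reach 18.
Exactly 3 works: 3 values at 29 and 2 at 17 total 121; lower one of the high values by 1 (still ≥ 18) to hit 120.

3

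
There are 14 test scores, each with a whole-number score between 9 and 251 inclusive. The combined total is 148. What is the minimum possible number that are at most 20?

13

Each value above 20 is at least 21, contributing at least 21 − 9 = 12 above the floor 9.
The sum exceeds the floor total 126 by 22, so at most ⌊22/12⌋ = 1 exceed 20, and at least 13 are ≤ 20.
Exactly 13 works: 13 values at 9 and 1 at 21 total 138; raise one of the low values by 10 (still ≤ 20) to hit 148.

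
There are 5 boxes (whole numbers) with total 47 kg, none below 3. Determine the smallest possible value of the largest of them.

10

The average is 47/5 > 9, so not all 5 can be 9 or less; the largest is ≥ 10.
Taking 3 copies of 9 and 2 copies of 10 gives exactly 47, so 10 is attained.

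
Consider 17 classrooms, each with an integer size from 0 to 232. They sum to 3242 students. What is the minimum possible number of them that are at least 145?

10

Suppose at most 17 − j of them reach 145; then j values are ≤ 144 and the rest ≤ 232.
The total is then ≤ 144·j + 232·(17 − j) = 3944 − 88j. For this to be ≥ 3242 we need j ≤ 7, so at least 17 − 7 = 10 must reach 145.
Exactly 10 works: 10 values at 232 and 7 at 144 total 3328; lower one of the high values by 86 (still ≥ 145) to hit 3242.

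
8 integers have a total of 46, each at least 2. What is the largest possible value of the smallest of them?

If every one of the 8 were at least 6, the total would be at least 8 × 6 = 48 > 46.
Taking 2 copies of 5 and 6 copies of 6 gives exactly 46, so 5 is attained.

5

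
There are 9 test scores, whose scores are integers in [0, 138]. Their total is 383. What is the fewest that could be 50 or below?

Each value above 50 is at least 51, contributing at least 51 − 0 = 51 above the floor 0.
The sum exceeds the floor total 0 by 383, so at most ⌊383/51⌋ = 7 exceed 50, and at least 2 are ≤ 50.
Exactly 2 works: 2 values at 0 and 7 at 51 total 357; raise one of the low values by 26 (still ≤ 50) to hit 383.

2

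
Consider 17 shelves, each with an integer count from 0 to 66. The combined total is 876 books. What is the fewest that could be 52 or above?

1

If only k of them are at least 52, the other 17 − k are at most 51, so the total is at most k·66 + (17 − k)·51.
This must reach 876, so k·66 + (17 − k)·51 ≥ 876, giving k ≥ 1.
Exactly 1 works: 1 value at 66 and 16 at 51 total 882; lower one of the high values by 6 (still ≥ 52) to hit 876.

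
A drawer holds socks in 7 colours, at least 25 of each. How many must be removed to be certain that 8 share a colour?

50

In the worst case you draw 7 of each of the 7 colours: 7 × 7 = 49.
One more forces 8 of some colour, so 49 + 1 = 50.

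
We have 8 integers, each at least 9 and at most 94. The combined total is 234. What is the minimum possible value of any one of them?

Minimizing one value means maximizing the remaining 7.
The other 7 can take up 7 × 94 = 658 ≥ 234 − 9, so one integer can sit at its floor of 9.
Achievable: one at 9 and the other 7 totalling 225, which fits since 7 × 9 ≤ 225 ≤ 7 × 94.

9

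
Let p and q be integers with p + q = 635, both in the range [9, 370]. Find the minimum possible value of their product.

Since p + q is fixed, pushing one of them to its bound minimizes the product.
At the endpoint p = 265, q = 635 − 265 = 370, so pq = 265 × 370 = 98050.

98050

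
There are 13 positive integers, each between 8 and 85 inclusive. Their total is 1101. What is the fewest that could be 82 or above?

12

Suppose at most 13 − j of them reach 82; then j values are ≤ 81 and the rest ≤ 85.
The total is then ≤ 81·j + 85·(13 − j) = 1105 − 4j. For this to be ≥ 1101 we need j ≤ 1, so at least 13 − 1 = 12 must reach 82.
Exactly 12 works: 12 values at 85 and 1 at 81 total 1101.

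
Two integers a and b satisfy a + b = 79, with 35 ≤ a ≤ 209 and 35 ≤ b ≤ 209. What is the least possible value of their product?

Since a + b is fixed, pushing one of them to its bound minimizes the product.
The extreme feasible split is a = 35, b = 44, giving ab = 1540.

1540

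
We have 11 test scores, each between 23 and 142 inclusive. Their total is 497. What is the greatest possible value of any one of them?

To make one score as large as possible, make the other 10 as small as possible.
The other 10 contribute at least 10 × 23 = 230, leaving at most 497 − 230 = 267.
But each score is capped at 142, so the maximum is 142.
Achievable: one at 142 and the other 10 totalling 355, which fits since 10 × 23 ≤ 355 ≤ 10 × 142.

142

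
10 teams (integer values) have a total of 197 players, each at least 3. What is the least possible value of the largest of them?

Some value must be at least ⌈197/10⌉ = 20, since 10 × 19 = 190 < 197.
Equality holds with 7 values of 20 and 3 values of 19.

20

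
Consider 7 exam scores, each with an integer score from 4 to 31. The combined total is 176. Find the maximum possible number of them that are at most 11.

Each value at 11 or below falls at least 31 − 11 = 20 short of the ceiling 31.
The ceiling total is 7 × 31 = 217, and we need 176, so at most ⌊(217 − 176)/20⌋ = 2 can be that low.
k = 2 is achieved by 2 values at 11 and 5 at 31, total 177; lower one of the 31's by 1 (still > 11) to reach 176.

2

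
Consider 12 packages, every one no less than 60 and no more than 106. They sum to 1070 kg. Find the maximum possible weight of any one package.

106

Maximizing one value means minimizing the remaining 11.
The other 11 contribute at least 11 × 60 = 660, leaving at most 1070 − 660 = 410.
But each package is capped at 106, so the maximum is 106.
Achievable: one at 106 and the other 11 totalling 964, which fits since 11 × 60 ≤ 964 ≤ 11 × 106.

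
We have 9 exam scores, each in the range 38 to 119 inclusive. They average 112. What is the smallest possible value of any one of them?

Minimizing one value means maximizing the remaining 8.
The total is 9 × 112 = 1008.
The other 8 contribute at most 8 × 119 = 952, leaving at least 1008 − 952 = 56.
Since 56 ≥ 38, this is achievable: one at 56 and 8 at 119.

56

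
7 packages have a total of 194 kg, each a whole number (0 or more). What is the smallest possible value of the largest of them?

28

Some value must be at least ⌈194/7⌉ = 28, since 7 × 27 = 189 < 194.
Taking 2 copies of 27 and 5 copies of 28 gives exactly 194, so 28 is attained.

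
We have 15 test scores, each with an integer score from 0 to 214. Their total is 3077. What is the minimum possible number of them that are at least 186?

If only k of them are at least 186, the other 15 − k are at most 185, so the total is at most k·214 + (15 − k)·185.
This must reach 3077, so k·214 + (15 − k)·185 ≥ 3077, giving k ≥ 11.
Exactly 11 works: 11 values at 214 and 4 at 185 total 3094; lower one of the high values by 17 (still ≥ 186) to hit 3077.

11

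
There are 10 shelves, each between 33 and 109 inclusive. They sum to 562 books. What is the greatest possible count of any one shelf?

109

Maximizing one value means minimizing the remaining 9.
The other 9 contribute at least 9 × 33 = 297, leaving at most 562 − 297 = 265.
But each shelf is capped at 109, so the maximum is 109.
Achievable: one at 109 and the other 9 totalling 453, which fits since 9 × 33 ≤ 453 ≤ 9 × 109.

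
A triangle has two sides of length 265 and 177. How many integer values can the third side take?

353

The triangle inequality gives |265 − 177| < c < 265 + 177, i.e. 88 < c < 442.
So c can be any integer from 89 to 441: 353 values.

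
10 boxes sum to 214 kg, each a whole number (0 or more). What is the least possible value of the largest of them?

The average is 214/10 > 21, so not all 10 can be 21 or less; the largest is ≥ 22.
Achievable: 4 of them at 22 and 6 at 21 total 214.

22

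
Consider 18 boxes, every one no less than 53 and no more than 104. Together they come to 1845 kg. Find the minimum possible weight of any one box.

77

To make one box as small as possible, make the other 17 as large as possible.
The other 17 contribute at most 17 × 104 = 1768, leaving at least 1845 − 1768 = 77.
Since 77 ≥ 53, this is achievable: one at 77 and 17 at 104.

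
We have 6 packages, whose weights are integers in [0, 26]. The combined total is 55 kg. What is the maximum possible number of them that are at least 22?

2

With k values at 22 or above and the rest at least 0, the sum is at least 0 + 22k.
Since the sum is 55, we need 22k ≤ 55, i.e. k ≤ 2.
k = 2 is achieved by 2 values at 22 and 4 at 0, total 44; add 11 to one value (staying below 22) to reach 55.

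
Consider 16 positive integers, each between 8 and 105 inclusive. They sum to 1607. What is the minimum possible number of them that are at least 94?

Suppose at most 16 − j of them reach 94; then j values are ≤ 93 and the rest ≤ 105.
The total is then ≤ 93·j + 105·(16 − j) = 1680 − 12j. For this to be ≥ 1607 we need j ≤ 6, so at least 16 − 6 = 10 must reach 94.
Exactly 10 works: 10 values at 105 and 6 at 93 total 1608; lower one of the high values by 1 (still ≥ 94) to hit 1607.

10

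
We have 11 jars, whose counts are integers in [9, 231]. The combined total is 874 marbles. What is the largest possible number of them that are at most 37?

8

Suppose k of them are at most 37. Those contribute at most 37 each and the rest at most 231 each.
So the total is at most 37k + 231(11 − k) = 2541 − 194k. This must still be ≥ 874, so k ≤ 8.
k = 8 is achieved by 8 values at 37 and 3 at 231, total 989; lower one of the 231's by 115 (still > 37) to reach 874.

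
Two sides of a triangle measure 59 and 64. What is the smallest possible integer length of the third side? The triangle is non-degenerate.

The third side must exceed |59 − 64| = 5.
The smallest integer above 5 is 6.

6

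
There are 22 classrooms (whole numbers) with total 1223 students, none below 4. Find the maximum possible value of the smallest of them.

The 22 values sum to 1223, so their minimum is at most ⌊1223/22⌋ = 55.
Taking 9 copies of 55 and 13 copies of 56 gives exactly 1223, so 55 is attained.

55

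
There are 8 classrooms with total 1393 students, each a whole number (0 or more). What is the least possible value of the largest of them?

175

If every one of the 8 were at most 174, the total would be at most 8 × 174 = 1392 < 1393.
Achievable: 1 of them at 175 and 7 at 174 total 1393.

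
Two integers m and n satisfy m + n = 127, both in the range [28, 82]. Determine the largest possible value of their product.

4032

With m + n fixed, mn peaks when the two are closest together.
Taking m = 63 and n = 64 (both in [28, 82]) gives mn = 4032.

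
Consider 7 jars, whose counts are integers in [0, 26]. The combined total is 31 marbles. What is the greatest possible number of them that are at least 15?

With k values at 15 or above and the rest at least 0, the sum is at least 0 + 15k.
Since the sum is 31, we need 15k ≤ 31, i.e. k ≤ 2.
k = 2 is achieved by 2 values at 15 and 5 at 0, total 30; add 1 to one value (staying below 15) to reach 31.

2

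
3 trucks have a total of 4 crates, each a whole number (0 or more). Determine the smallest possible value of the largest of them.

The 3 values sum to 4, so their maximum is at least ⌈4/3⌉ = 2.
Taking 2 copies of 1 and 1 copy of 2 gives exactly 4, so 2 is attained.

2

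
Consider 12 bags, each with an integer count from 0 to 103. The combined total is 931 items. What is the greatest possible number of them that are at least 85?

10

If k of the values are ≥ 85, the total is ≥ 85k + 0(12 − k).
Setting 85k + 0(12 − k) ≤ 931 gives 85k ≤ 931, so k ≤ 10.
k = 10 is achieved by 10 values at 85 and 2 at 0, total 850; add 81 to one value (staying below 85) to reach 931.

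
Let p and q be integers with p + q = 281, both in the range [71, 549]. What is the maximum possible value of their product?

With p + q fixed, pq peaks when the two are closest together.
Taking p = 140 and q = 141 (both in [71, 549]) gives pq = 19740.

19740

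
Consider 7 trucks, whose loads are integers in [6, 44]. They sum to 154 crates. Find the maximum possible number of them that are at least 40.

Suppose k of them are at least 40. Those contribute at least 40 each and the other 7 − k at least 6 each.
So the total is at least 40k + 6(7 − k) = 42 + 34k. This must be ≤ 154, giving k ≤ 3.
k = 3 is achieved by 3 values at 40 and 4 at 6, total 144; add 10 to one value (staying below 40) to reach 154.

3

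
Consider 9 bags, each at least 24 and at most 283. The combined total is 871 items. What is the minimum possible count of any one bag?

24

To make one bag as small as possible, make the other 8 as large as possible.
The other 8 can take up 8 × 283 = 2264 ≥ 871 − 24, so one bag can sit at its floor of 24.
Achievable: one at 24 and the other 8 totalling 847, which fits since 8 × 24 ≤ 847 ≤ 8 × 283.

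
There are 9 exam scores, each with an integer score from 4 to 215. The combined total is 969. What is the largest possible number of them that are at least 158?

If k of the values are ≥ 158, the total is ≥ 158k + 4(9 − k).
Setting 158k + 4(9 − k) ≤ 969 gives 154k ≤ 933, so k ≤ 6.
k = 6 is achieved by 6 values at 158 and 3 at 4, total 960; add 9 to one value (staying below 158) to reach 969.

6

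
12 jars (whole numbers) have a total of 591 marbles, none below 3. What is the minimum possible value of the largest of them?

Some value must be at least ⌈591/12⌉ = 50, since 12 × 49 = 588 < 591.
Equality holds with 3 values of 50 and 9 values of 49.

50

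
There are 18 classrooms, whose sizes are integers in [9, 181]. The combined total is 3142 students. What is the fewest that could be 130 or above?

16

If only k of them are at least 130, the other 18 − k are at most 129, so the total is at most k·181 + (18 − k)·129.
This must reach 3142, so k·181 + (18 − k)·129 ≥ 3142, giving k ≥ 16.
Exactly 16 works: 16 values at 181 and 2 at 129 total 3154; lower one of the high values by 12 (still ≥ 130) to hit 3142.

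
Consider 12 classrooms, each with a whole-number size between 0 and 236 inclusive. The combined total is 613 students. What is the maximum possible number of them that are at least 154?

3

If k of the values are ≥ 154, the total is ≥ 154k + 0(12 − k).
Setting 154k + 0(12 − k) ≤ 613 gives 154k ≤ 613, so k ≤ 3.
k = 3 is achieved by 3 values at 154 and 9 at 0, total 462; add 151 to one value (staying below 154) to reach 613.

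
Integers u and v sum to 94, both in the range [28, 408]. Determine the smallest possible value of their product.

uv = u(94 − u) is concave in u, so over [28, 66] it is minimized at an endpoint.
At the endpoint u = 28, v = 94 − 28 = 66, so uv = 28 × 66 = 1848.

1848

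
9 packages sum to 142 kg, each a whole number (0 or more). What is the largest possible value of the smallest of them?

15

If every one of the 9 were at least 16, the total would be at least 9 × 16 = 144 > 142.
Taking 2 copies of 15 and 7 copies of 16 gives exactly 142, so 15 is attained.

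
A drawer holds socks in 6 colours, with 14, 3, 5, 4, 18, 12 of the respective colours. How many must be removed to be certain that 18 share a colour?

In the worst case you take as many as possible of each colour without reaching 18: 14 + 3 + 5 + 4 + 17 + 12 = 55.
The next one must give 18 of some colour, so 55 + 1 = 56.

56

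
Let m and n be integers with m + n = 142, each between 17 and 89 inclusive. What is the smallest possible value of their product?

4717

For a fixed sum, mn is smallest when m and n are as far apart as possible.
The extreme feasible split is m = 53, n = 89, giving mn = 4717.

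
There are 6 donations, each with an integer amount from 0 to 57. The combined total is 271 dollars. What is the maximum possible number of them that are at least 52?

5

Suppose k of them are at least 52. Those contribute at least 52 each and the other 6 − k at least 0 each.
So the total is at least 52k + 0(6 − k) = 0 + 52k. This must be ≤ 271, giving k ≤ 5.
k = 5 is achieved by 5 values at 52 and 1 at 0, total 260; add 11 to one value (staying below 52) to reach 271.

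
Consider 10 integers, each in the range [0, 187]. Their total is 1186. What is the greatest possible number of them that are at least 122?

9

With k values at 122 or above and the rest at least 0, the sum is at least 0 + 122k.
Since the sum is 1186, we need 122k ≤ 1186, i.e. k ≤ 9.
k = 9 is achieved by 9 values at 122 and 1 at 0, total 1098; add 88 to one value (staying below 122) to reach 1186.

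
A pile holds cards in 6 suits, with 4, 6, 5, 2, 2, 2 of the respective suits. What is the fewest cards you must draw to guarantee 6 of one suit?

In the worst case you take as many as possible of each suit without reaching 6: 4 + 5 + 5 + 2 + 2 + 2 = 20.
The next one must give 6 of some suit, so 20 + 1 = 21.

21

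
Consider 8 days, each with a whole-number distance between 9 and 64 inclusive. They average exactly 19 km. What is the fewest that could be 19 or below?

1

The total is 8 × 19 = 152.
If only k of them are at most 19, the other 8 − k are at least 20, so the total is at least (8 − k)·20 + k·9.
This is ≤ 152, so (8 − k)·20 + 9k ≤ 152, which gives k ≥ 1.
Exactly 1 works: 1 value at 9 and 7 at 20 total 149; raise one of the low values by 3 (still ≤ 19) to hit 152.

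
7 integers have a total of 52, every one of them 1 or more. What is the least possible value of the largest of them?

If every one of the 7 were at most 7, the total would be at most 7 × 7 = 49 < 52.
Taking 4 copies of 7 and 3 copies of 8 gives exactly 52, so 8 is attained.

8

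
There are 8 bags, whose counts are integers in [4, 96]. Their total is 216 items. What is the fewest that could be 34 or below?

Let j be the number exceeding 34. Then the total is ≥ 35·j + 4·(8 − j) = 32 + 31j.
So 31j ≤ 184 and j ≤ 5; hence at least 8 − 5 = 3 are ≤ 34.
Exactly 3 works: 3 values at 4 and 5 at 35 total 187; raise one of the low values by 29 (still ≤ 34) to hit 216.

3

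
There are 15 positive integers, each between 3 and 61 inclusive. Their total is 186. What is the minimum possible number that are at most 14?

4

Let j be the number exceeding 14. Then the total is ≥ 15·j + 3·(15 − j) = 45 + 12j.
So 12j ≤ 141 and j ≤ 11; hence at least 15 − 11 = 4 are ≤ 14.
Exactly 4 works: 4 values at 3 and 11 at 15 total 177; raise one of the low values by 9 (still ≤ 14) to hit 186.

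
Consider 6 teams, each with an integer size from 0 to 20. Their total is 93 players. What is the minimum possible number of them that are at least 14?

3

Suppose at most 6 − j of them reach 14; then j values are ≤ 13 and the rest ≤ 20.
The total is then ≤ 13·j + 20·(6 − j) = 120 − 7j. For this to be ≥ 93 we need j ≤ 3, so at least 6 − 3 = 3 must reach 14.
Exactly 3 works: 3 values at 20 and 3 at 13 total 99; lower one of the high values by 6 (still ≥ 14) to hit 93.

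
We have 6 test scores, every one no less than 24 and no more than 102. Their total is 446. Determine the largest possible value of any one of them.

102

Maximizing one value means minimizing the remaining 5.
The other 5 contribute at least 5 × 24 = 120, leaving at most 446 − 120 = 326.
But each score is capped at 102, so the maximum is 102.
Achievable: one at 102 and the other 5 totalling 344, which fits since 5 × 24 ≤ 344 ≤ 5 × 102.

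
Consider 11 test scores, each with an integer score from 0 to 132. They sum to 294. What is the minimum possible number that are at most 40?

If only k of them are at most 40, the other 11 − k are at least 41, so the total is at least (11 − k)·41 + k·0.
This is ≤ 294, so (11 − k)·41 + 0k ≤ 294, which gives k ≥ 4.
Exactly 4 works: 4 values at 0 and 7 at 41 total 287; raise one of the low values by 7 (still ≤ 40) to hit 294.

4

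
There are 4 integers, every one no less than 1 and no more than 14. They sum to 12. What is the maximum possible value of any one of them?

To make one integer as large as possible, make the other 3 as small as possible.
The other 3 contribute at least 3 × 1 = 3, leaving at most 12 − 3 = 9.
Since 9 ≤ 14, this is achievable: one at 9 and 3 at 1.

9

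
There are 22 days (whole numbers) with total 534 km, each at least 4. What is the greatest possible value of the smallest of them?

24

If every one of the 22 were at least 25, the total would be at least 22 × 25 = 550 > 534.
Equality holds with 16 values of 24 and 6 values of 25.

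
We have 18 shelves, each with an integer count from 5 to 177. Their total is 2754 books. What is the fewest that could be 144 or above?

6

Suppose at most 18 − j of them reach 144; then j values are ≤ 143 and the rest ≤ 177.
The total is then ≤ 143·j + 177·(18 − j) = 3186 − 34j. For this to be ≥ 2754 we need j ≤ 12, so at least 18 − 12 = 6 must reach 144.
Exactly 6 works: 6 values at 177 and 12 at 143 total 2778; lower one of the high values by 24 (still ≥ 144) to hit 2754.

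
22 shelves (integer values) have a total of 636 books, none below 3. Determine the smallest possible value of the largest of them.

If every one of the 22 were at most 28, the total would be at most 22 × 28 = 616 < 636.
Equality holds with 20 values of 29 and 2 values of 28.

29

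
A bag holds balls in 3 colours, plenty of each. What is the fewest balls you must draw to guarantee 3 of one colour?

7

In the worst case you draw 2 of each of the 3 colours: 3 × 2 = 6.
One more forces 3 of some colour, so 6 + 1 = 7.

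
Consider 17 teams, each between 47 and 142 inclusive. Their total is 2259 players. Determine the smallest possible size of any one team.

To make one team as small as possible, make the other 16 as large as possible.
The other 16 can take up 16 × 142 = 2272 ≥ 2259 − 47, so one team can sit at its floor of 47.
Achievable: one at 47 and the other 16 totalling 2212, which fits since 16 × 47 ≤ 2212 ≤ 16 × 142.

47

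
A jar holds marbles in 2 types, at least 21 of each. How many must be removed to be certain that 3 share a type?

You could draw 2 of every type without reaching 3 of any — 4 in all.
One more forces 3 of some type, so 4 + 1 = 5.

5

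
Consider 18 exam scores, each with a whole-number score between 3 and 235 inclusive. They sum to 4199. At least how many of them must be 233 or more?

8

Each value short of 233 is at most 232, costing at least 235 − 232 = 3 against the maximum total of 4230.
We can afford to lose at most 4230 − 4199 = 31, so at most ⌊31/3⌋ = 10 fall short, and at least 8 are ≥ 233.
Exactly 8 works: 8 values at 235 and 10 at 232 total 4200; lower one of the high values by 1 (still ≥ 233) to hit 4199.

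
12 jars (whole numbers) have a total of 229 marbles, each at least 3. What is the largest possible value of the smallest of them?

The 12 values sum to 229, so their minimum is at most ⌊229/12⌋ = 19.
Taking 11 copies of 19 and 1 copy of 20 gives exactly 229, so 19 is attained.

19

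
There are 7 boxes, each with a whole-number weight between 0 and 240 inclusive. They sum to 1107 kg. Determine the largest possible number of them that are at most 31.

Each value at 31 or below falls at least 240 − 31 = 209 short of the ceiling 240.
The ceiling total is 7 × 240 = 1680, and we need 1107, so at most ⌊(1680 − 1107)/209⌋ = 2 can be that low.
k = 2 is achieved by 2 values at 31 and 5 at 240, total 1262; lower one of the 240's by 155 (still > 31) to reach 1107.

2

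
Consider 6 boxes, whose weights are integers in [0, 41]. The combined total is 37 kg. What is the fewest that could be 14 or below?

4

If only k of them are at most 14, the other 6 − k are at least 15, so the total is at least (6 − k)·15 + k·0.
This is ≤ 37, so (6 − k)·15 + 0k ≤ 37, which gives k ≥ 4.
Exactly 4 works: 4 values at 0 and 2 at 15 total 30; raise one of the low values by 7 (still ≤ 14) to hit 37.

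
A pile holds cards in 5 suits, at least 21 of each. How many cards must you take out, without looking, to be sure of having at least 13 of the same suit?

You could draw 12 of every suit without reaching 13 of any — 60 in all.
One more forces 13 of some suit, so 60 + 1 = 61.

61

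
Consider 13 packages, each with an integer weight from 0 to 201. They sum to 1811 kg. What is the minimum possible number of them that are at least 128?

3

If only k of them are at least 128, the other 13 − k are at most 127, so the total is at most k·201 + (13 − k)·127.
This must reach 1811, so k·201 + (13 − k)·127 ≥ 1811, giving k ≥ 3.
Exactly 3 works: 3 values at 201 and 10 at 127 total 1873; lower one of the high values by 62 (still ≥ 128) to hit 1811.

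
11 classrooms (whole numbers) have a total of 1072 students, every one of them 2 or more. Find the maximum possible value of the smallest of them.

If every one of the 11 were at least 98, the total would be at least 11 × 98 = 1078 > 1072.
Equality holds with 6 values of 97 and 5 values of 98.

97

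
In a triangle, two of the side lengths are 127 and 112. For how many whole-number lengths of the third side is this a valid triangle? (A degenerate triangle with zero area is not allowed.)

223

The triangle inequality gives |127 − 112| < c < 127 + 112, i.e. 15 < c < 239.
So c can be any integer from 16 to 238: 223 values.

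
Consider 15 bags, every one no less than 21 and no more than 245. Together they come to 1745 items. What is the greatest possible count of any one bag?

Maximizing one value means minimizing the remaining 14.
The other 14 contribute at least 14 × 21 = 294, leaving at most 1745 − 294 = 1451.
But each bag is capped at 245, so the maximum is 245.
Achievable: one at 245 and the other 14 totalling 1500, which fits since 14 × 21 ≤ 1500 ≤ 14 × 245.

245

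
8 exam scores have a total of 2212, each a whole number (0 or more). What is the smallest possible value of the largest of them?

277

Some value must be at least ⌈2212/8⌉ = 277, since 8 × 276 = 2208 < 2212.
Equality holds with 4 values of 277 and 4 values of 276.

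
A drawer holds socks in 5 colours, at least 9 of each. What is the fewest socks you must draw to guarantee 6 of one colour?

You could draw 5 of every colour without reaching 6 of any — 25 in all.
One more forces 6 of some colour, so 25 + 1 = 26.

26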